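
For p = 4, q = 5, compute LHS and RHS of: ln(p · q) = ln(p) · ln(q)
LHS = ln(4 · 5) = ln(20) ≈ 2.996
RHS = ln(4) · ln(5) ≈ 2.231

LHS ≠ RHS (they differ by about 0.7646), so the equation does not hold here.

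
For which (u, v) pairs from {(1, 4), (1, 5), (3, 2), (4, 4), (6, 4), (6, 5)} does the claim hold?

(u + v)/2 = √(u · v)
(4, 4)

Testing each pair:
(1, 4): LHS = 5/2, RHS = 2 → fails
(1, 5): LHS = 3, RHS = √(5) ≈ 2.236 → fails
(3, 2): LHS = 5/2, RHS = √(6) ≈ 2.449 → fails
(4, 4): LHS = 4, RHS = 4 → holds
(6, 4): LHS = 5, RHS = 2·√(6) ≈ 4.899 → fails
(6, 5): LHS = 11/2, RHS = √(30) ≈ 5.477 → fails

1 of 6 pairs satisfies the claim.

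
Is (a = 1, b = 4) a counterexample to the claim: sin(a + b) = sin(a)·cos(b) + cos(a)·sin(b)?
No

Substituting a = 1, b = 4:
LHS = sin(1 + 4) = sin(5) ≈ -0.9589
RHS = sin(1)·cos(4) + cos(1)·sin(4) = sin(1)·cos(4) + sin(4)·cos(1) ≈ -0.9589

The sides agree, so this pair does not disprove the claim.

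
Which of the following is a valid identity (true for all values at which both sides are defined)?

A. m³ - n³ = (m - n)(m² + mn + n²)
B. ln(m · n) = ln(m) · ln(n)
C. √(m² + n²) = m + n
A: holds — e.g. at (3, 7), both sides equal -316.
B: fails at (2, 3) — LHS = ln(6) ≈ 1.792, RHS = ln(2)·ln(3) ≈ 0.7615.
C: fails at (1, 5) — LHS = √(26) ≈ 5.099, RHS = 6.

Answer: A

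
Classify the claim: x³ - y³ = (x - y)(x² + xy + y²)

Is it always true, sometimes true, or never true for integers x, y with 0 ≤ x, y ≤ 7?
Always true

The identity holds for every pair in the range. For instance at (x, y) = (1, 1): both sides equal 0.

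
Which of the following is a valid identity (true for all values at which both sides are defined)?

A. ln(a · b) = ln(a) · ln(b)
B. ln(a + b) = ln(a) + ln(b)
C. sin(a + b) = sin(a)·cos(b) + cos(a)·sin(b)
C

A: fails at (2, 2) — LHS = ln(4) ≈ 1.386, RHS = ln(2)² ≈ 0.4805.
B: fails at (5, 8) — LHS = ln(13) ≈ 2.565, RHS = ln(5) + ln(8) ≈ 3.689.
C: holds — e.g. at (1, 4), both sides equal sin(5) ≈ -0.9589.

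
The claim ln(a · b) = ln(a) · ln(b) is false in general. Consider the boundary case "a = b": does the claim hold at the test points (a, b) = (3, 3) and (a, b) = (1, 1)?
Only at (1, 1)

At (3, 3): LHS = ln(9) ≈ 2.197 ≠ RHS = ln(3)² ≈ 1.207
At (1, 1): LHS = 0, RHS = 0 → equal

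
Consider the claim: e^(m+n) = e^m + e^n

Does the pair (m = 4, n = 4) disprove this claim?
Yes

Substituting m = 4, n = 4:
LHS = e^(4+4) = e^8 ≈ 2981
RHS = e^4 + e^4 = 2·e^4 ≈ 109.2

Since LHS ≠ RHS, this pair disproves the claim.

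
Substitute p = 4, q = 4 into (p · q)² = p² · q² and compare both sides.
LHS = (4 · 4)² = 256
RHS = 4² · 4² = 256

LHS = RHS: the two sides agree.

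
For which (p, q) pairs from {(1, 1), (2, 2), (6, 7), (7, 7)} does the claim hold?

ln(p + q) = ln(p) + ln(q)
Testing each pair:
(1, 1): LHS = ln(2) ≈ 0.6931, RHS = 0 → fails
(2, 2): LHS = ln(4) ≈ 1.386, RHS = 2·ln(2) ≈ 1.386 → holds
(6, 7): LHS = ln(13) ≈ 2.565, RHS = ln(6) + ln(7) ≈ 3.738 → fails
(7, 7): LHS = ln(14) ≈ 2.639, RHS = 2·ln(7) ≈ 3.892 → fails

1 of 4 pairs satisfies the claim.

Answer: (2, 2)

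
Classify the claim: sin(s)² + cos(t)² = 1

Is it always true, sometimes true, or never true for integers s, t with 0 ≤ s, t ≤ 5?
It holds at (s, t) = (3, 3) (both sides equal 1), but fails at (s, t) = (2, 4) (LHS = cos(4)² + sin(2)² ≈ 1.254, RHS = 1).

Answer: Sometimes true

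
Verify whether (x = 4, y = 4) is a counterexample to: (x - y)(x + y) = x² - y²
No

Substituting x = 4, y = 4:
LHS = (4 - 4)(4 + 4) = 0
RHS = 4² - 4² = 0

The sides agree, so this pair does not disprove the claim.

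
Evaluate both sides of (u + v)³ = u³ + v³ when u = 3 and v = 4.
LHS = (3 + 4)³ = 343
RHS = 3³ + 4³ = 91

LHS ≠ RHS, so the equation does not hold here.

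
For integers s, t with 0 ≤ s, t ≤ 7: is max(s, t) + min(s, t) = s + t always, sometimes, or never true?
Always true

The identity holds for every pair in the range. For instance at (s, t) = (1, 2): both sides equal 3.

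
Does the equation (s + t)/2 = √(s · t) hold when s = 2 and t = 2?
Holds

Substituting s = 2, t = 2:

LHS = (2 + 2)/2 = 2
RHS = √(2 · 2) = 2

LHS = RHS, so the equation holds at this point.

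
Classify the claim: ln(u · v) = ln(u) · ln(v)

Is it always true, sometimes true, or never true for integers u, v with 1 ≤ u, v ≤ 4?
It holds at (u, v) = (1, 1) (both sides equal 0), but fails at (u, v) = (4, 3) (LHS = ln(12) ≈ 2.485, RHS = ln(3)·ln(4) ≈ 1.523).

Answer: Sometimes true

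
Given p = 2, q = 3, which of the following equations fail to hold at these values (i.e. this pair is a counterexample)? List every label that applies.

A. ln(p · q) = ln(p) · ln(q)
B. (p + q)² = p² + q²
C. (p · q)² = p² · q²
A, B

Evaluating each claim at the given values:
A. LHS = ln(6) ≈ 1.792, RHS = ln(2)·ln(3) ≈ 0.7615 → fails here (LHS ≠ RHS)
B. LHS = 25, RHS = 13 → fails here (LHS ≠ RHS)
C. LHS = 36, RHS = 36 → holds here (LHS = RHS)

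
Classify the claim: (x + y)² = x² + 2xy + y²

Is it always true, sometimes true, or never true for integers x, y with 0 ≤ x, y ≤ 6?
The identity holds for every pair in the range. For instance at (x, y) = (3, 4): both sides equal 49.

Answer: Always true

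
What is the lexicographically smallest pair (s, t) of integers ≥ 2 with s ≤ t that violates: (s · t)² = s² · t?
(s, t) = (2, 2)

Substituting (2, 2) into the claim:
LHS = (2 · 2)² = 16
RHS = 2² · 2 = 8

Since LHS ≠ RHS, this pair disproves the claim, and no lexicographically smaller pair (s ≤ t, integers ≥ 2) does.

For instance (4, 9) is also a counterexample (LHS = 1296, RHS = 144), but it's lexicographically larger.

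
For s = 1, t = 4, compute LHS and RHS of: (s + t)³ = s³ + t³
LHS = (1 + 4)³ = 125
RHS = 1³ + 4³ = 65

LHS ≠ RHS, so the equation does not hold here.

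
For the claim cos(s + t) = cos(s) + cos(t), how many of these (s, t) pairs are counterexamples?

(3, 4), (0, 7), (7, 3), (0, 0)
Testing each pair:
(3, 4): LHS = cos(7) ≈ 0.7539, RHS = cos(3) + cos(4) ≈ -1.644 → counterexample
(0, 7): LHS = cos(7) ≈ 0.7539, RHS = cos(7) + 1 ≈ 1.754 → counterexample
(7, 3): LHS = cos(10) ≈ -0.8391, RHS = cos(3) + cos(7) ≈ -0.2361 → counterexample
(0, 0): LHS = 1, RHS = 2 → counterexample

That makes 4 counterexamples.

Answer: 4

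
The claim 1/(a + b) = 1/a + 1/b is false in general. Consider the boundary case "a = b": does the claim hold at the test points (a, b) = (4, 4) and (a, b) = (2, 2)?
No, fails at both test points

At (4, 4): LHS = 1/8 ≠ RHS = 1/2
At (2, 2): LHS = 1/4 ≠ RHS = 1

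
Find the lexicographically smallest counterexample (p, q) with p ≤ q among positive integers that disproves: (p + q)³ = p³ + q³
(p, q) = (1, 1)

Substituting (1, 1) into the claim:
LHS = (1 + 1)³ = 8
RHS = 1³ + 1³ = 2

Since LHS ≠ RHS, this pair disproves the claim, and no lexicographically smaller pair (p ≤ q, positive integers) does.

For instance (3, 6) is also a counterexample (LHS = 729, RHS = 243), but it's lexicographically larger.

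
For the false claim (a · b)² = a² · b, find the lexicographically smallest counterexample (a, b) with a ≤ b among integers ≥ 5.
Substituting (5, 5) into the claim:
LHS = (5 · 5)² = 625
RHS = 5² · 5 = 125

Since LHS ≠ RHS, this pair disproves the claim, and no lexicographically smaller pair (a ≤ b, integers ≥ 5) does.

For instance (8, 12) is also a counterexample (LHS = 9216, RHS = 768), but it's lexicographically larger.

Answer: (a, b) = (5, 5)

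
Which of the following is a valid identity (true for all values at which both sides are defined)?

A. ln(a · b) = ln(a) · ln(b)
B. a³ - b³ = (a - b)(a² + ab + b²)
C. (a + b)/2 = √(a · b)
B

A: fails at (2, 4) — LHS = ln(8) ≈ 2.079, RHS = ln(2)·ln(4) ≈ 0.9609.
B: holds — e.g. at (1, 4), both sides equal -63.
C: fails at (3, 4) — LHS = 7/2, RHS = 2·√(3) ≈ 3.464.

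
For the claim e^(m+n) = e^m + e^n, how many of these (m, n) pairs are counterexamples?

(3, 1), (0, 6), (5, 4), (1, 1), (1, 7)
Testing each pair:
(3, 1): LHS = e^4 ≈ 54.6, RHS = e + e^3 ≈ 22.8 → counterexample
(0, 6): LHS = e^6 ≈ 403.4, RHS = 1 + e^6 ≈ 404.4 → counterexample
(5, 4): LHS = e^9 ≈ 8103, RHS = e^4 + e^5 ≈ 203 → counterexample
(1, 1): LHS = e^2 ≈ 7.389, RHS = 2·e ≈ 5.437 → counterexample
(1, 7): LHS = e^8 ≈ 2981, RHS = e + e^7 ≈ 1099 → counterexample

That makes 5 counterexamples.

Answer: 5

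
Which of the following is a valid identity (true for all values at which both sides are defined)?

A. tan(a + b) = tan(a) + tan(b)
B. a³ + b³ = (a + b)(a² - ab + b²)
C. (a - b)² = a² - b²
B

A: fails at (4, 5) — LHS = tan(9) ≈ -0.4523, RHS = tan(5) + tan(4) ≈ -2.223.
B: holds — e.g. at (1, 4), both sides equal 65.
C: fails at (2, 5) — LHS = 9, RHS = -21.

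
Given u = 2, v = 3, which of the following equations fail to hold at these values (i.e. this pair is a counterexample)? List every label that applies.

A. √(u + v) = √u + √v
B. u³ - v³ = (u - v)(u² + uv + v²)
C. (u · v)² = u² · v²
A

Evaluating each claim at the given values:
A. LHS = √(5) ≈ 2.236, RHS = √(2) + √(3) ≈ 3.146 → fails here (LHS ≠ RHS)
B. LHS = -19, RHS = -19 → holds here (LHS = RHS)
C. LHS = 36, RHS = 36 → holds here (LHS = RHS)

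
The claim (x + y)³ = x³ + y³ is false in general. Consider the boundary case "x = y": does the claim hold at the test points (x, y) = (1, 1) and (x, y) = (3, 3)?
No, fails at both test points

At (1, 1): LHS = 8 ≠ RHS = 2
At (3, 3): LHS = 216 ≠ RHS = 54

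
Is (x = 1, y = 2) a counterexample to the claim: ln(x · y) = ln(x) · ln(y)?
Substituting x = 1, y = 2:
LHS = ln(1 · 2) = ln(2) ≈ 0.6931
RHS = ln(1) · ln(2) = 0

Since LHS ≠ RHS, this pair disproves the claim.

Answer: Yes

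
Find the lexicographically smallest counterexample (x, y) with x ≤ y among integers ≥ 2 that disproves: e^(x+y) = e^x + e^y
(x, y) = (2, 2)

Substituting (2, 2) into the claim:
LHS = e^(2+2) = e^4 ≈ 54.6
RHS = e^2 + e^2 = 2·e^2 ≈ 14.78

Since LHS ≠ RHS, this pair disproves the claim, and no lexicographically smaller pair (x ≤ y, integers ≥ 2) does.

For instance (2, 9) is also a counterexample (LHS = e^11 ≈ 59874.1, RHS = e^2 + e^9 ≈ 8110), but it's lexicographically larger.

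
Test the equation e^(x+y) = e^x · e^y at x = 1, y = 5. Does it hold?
Substituting x = 1, y = 5:

LHS = e^(1+5) = e^6 ≈ 403.4
RHS = e^1 · e^5 = e^6 ≈ 403.4

LHS = RHS, so the equation holds at this point.

Answer: Holds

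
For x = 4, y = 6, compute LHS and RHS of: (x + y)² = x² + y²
LHS = (4 + 6)² = 100
RHS = 4² + 6² = 52

LHS ≠ RHS, so the equation does not hold here.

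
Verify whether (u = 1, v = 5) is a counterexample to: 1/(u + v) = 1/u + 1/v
Yes

Substituting u = 1, v = 5:
LHS = 1/(1 + 5) = 1/6
RHS = 1/1 + 1/5 = 6/5

Since LHS ≠ RHS, this pair disproves the claim.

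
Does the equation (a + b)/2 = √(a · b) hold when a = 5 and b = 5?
Holds

Substituting a = 5, b = 5:

LHS = (5 + 5)/2 = 5
RHS = √(5 · 5) = 5

LHS = RHS, so the equation holds at this point.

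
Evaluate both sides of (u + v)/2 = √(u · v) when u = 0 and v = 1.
LHS = (0 + 1)/2 = 1/2
RHS = √(0 · 1) = 0

LHS ≠ RHS, so the equation does not hold here.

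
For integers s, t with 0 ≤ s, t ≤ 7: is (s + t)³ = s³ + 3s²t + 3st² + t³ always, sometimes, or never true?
Always true

The identity holds for every pair in the range. For instance at (s, t) = (6, 2): both sides equal 512.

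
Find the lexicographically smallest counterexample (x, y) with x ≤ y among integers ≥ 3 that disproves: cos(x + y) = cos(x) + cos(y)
(x, y) = (3, 3)

Substituting (3, 3) into the claim:
LHS = cos(3 + 3) = cos(6) ≈ 0.9602
RHS = cos(3) + cos(3) = 2·cos(3) ≈ -1.98

Since LHS ≠ RHS, this pair disproves the claim, and no lexicographically smaller pair (x ≤ y, integers ≥ 3) does.

For instance (5, 7) is also a counterexample (LHS = cos(12) ≈ 0.8439, RHS = cos(5) + cos(7) ≈ 1.038), but it's lexicographically larger.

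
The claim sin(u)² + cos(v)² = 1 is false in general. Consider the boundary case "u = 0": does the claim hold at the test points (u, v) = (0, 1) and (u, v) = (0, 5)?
No, fails at both test points

At (0, 1): LHS = cos(1)² ≈ 0.2919 ≠ RHS = 1
At (0, 5): LHS = cos(5)² ≈ 0.08046 ≠ RHS = 1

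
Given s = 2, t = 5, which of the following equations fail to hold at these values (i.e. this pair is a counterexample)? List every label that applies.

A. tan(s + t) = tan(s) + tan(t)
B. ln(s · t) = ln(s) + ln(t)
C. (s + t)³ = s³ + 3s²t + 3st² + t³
A

Evaluating each claim at the given values:
A. LHS = tan(7) ≈ 0.8714, RHS = tan(5) + tan(2) ≈ -5.566 → fails here (LHS ≠ RHS)
B. LHS = ln(10) ≈ 2.303, RHS = ln(2) + ln(5) ≈ 2.303 → holds here (LHS = RHS)
C. LHS = 343, RHS = 343 → holds here (LHS = RHS)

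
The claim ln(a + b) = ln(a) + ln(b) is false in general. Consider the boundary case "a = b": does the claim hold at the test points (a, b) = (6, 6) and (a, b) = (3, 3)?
At (6, 6): LHS = ln(12) ≈ 2.485 ≠ RHS = 2·ln(6) ≈ 3.584
At (3, 3): LHS = ln(6) ≈ 1.792 ≠ RHS = 2·ln(3) ≈ 2.197

Answer: No, fails at both test points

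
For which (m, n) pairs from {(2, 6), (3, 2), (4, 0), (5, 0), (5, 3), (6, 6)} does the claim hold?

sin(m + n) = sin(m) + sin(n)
(4, 0), (5, 0)

Testing each pair:
(2, 6): LHS = sin(8) ≈ 0.9894, RHS = sin(6) + sin(2) ≈ 0.6299 → fails
(3, 2): LHS = sin(5) ≈ -0.9589, RHS = sin(3) + sin(2) ≈ 1.05 → fails
(4, 0): LHS = sin(4) ≈ -0.7568, RHS = sin(4) ≈ -0.7568 → holds
(5, 0): LHS = sin(5) ≈ -0.9589, RHS = sin(5) ≈ -0.9589 → holds
(5, 3): LHS = sin(8) ≈ 0.9894, RHS = sin(5) + sin(3) ≈ -0.8178 → fails
(6, 6): LHS = sin(12) ≈ -0.5366, RHS = 2·sin(6) ≈ -0.5588 → fails

2 of 6 pairs satisfy the claim.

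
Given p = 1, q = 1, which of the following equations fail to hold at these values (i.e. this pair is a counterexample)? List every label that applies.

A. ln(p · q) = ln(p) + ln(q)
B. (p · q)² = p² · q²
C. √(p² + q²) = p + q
C

Evaluating each claim at the given values:
A. LHS = 0, RHS = 0 → holds here (LHS = RHS)
B. LHS = 1, RHS = 1 → holds here (LHS = RHS)
C. LHS = √(2) ≈ 1.414, RHS = 2 → fails here (LHS ≠ RHS)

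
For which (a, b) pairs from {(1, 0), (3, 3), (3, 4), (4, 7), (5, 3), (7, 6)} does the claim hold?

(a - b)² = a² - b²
Testing each pair:
(1, 0): LHS = 1, RHS = 1 → holds
(3, 3): LHS = 0, RHS = 0 → holds
(3, 4): LHS = 1, RHS = -7 → fails
(4, 7): LHS = 9, RHS = -33 → fails
(5, 3): LHS = 4, RHS = 16 → fails
(7, 6): LHS = 1, RHS = 13 → fails

2 of 6 pairs satisfy the claim.

Answer: (1, 0), (3, 3)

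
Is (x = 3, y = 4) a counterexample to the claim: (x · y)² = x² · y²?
No

Substituting x = 3, y = 4:
LHS = (3 · 4)² = 144
RHS = 3² · 4² = 144

The sides agree, so this pair does not disprove the claim.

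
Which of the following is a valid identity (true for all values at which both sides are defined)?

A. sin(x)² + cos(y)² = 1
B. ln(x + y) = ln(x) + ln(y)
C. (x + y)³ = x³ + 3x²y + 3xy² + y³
C

A: fails at (2, 4) — LHS = cos(4)² + sin(2)² ≈ 1.254, RHS = 1.
B: fails at (4, 5) — LHS = ln(9) ≈ 2.197, RHS = ln(4) + ln(5) ≈ 2.996.
C: holds — e.g. at (3, 3), both sides equal 216.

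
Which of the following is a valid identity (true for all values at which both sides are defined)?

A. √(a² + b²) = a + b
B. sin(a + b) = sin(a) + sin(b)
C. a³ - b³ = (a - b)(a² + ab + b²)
A: fails at (1, 2) — LHS = √(5) ≈ 2.236, RHS = 3.
B: fails at (2, 5) — LHS = sin(7) ≈ 0.657, RHS = sin(5) + sin(2) ≈ -0.04963.
C: holds — e.g. at (3, 4), both sides equal -37.

Answer: C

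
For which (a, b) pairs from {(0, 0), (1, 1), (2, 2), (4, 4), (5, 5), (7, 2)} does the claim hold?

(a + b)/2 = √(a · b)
Testing each pair:
(0, 0): LHS = 0, RHS = 0 → holds
(1, 1): LHS = 1, RHS = 1 → holds
(2, 2): LHS = 2, RHS = 2 → holds
(4, 4): LHS = 4, RHS = 4 → holds
(5, 5): LHS = 5, RHS = 5 → holds
(7, 2): LHS = 9/2, RHS = √(14) ≈ 3.742 → fails

5 of 6 pairs satisfy the claim.

Answer: (0, 0), (1, 1), (2, 2), (4, 4), (5, 5)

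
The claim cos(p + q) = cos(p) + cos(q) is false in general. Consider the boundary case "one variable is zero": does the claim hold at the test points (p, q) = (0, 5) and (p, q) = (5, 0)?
No, fails at both test points

At (0, 5): LHS = cos(5) ≈ 0.2837 ≠ RHS = cos(5) + 1 ≈ 1.284
At (5, 0): LHS = cos(5) ≈ 0.2837 ≠ RHS = cos(5) + 1 ≈ 1.284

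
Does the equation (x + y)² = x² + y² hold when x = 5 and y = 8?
Fails

Substituting x = 5, y = 8:

LHS = (5 + 8)² = 169
RHS = 5² + 8² = 89

LHS ≠ RHS, so the equation does not hold at this point.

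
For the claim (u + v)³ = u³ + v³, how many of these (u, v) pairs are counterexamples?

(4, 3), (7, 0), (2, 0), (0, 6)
1

Testing each pair:
(4, 3): LHS = 343, RHS = 91 → counterexample
(7, 0): LHS = 343, RHS = 343 → satisfies claim
(2, 0): LHS = 8, RHS = 8 → satisfies claim
(0, 6): LHS = 216, RHS = 216 → satisfies claim

That makes 1 counterexample.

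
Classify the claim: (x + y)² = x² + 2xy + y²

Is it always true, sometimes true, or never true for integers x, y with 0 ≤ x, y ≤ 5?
The identity holds for every pair in the range. For instance at (x, y) = (5, 5): both sides equal 100.

Answer: Always true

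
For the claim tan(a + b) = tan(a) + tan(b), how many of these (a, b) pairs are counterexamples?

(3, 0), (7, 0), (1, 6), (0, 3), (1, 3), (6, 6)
Testing each pair:
(3, 0): LHS = tan(3) ≈ -0.1425, RHS = tan(3) ≈ -0.1425 → satisfies claim
(7, 0): LHS = tan(7) ≈ 0.8714, RHS = tan(7) ≈ 0.8714 → satisfies claim
(1, 6): LHS = tan(7) ≈ 0.8714, RHS = tan(6) + tan(1) ≈ 1.266 → counterexample
(0, 3): LHS = tan(3) ≈ -0.1425, RHS = tan(3) ≈ -0.1425 → satisfies claim
(1, 3): LHS = tan(4) ≈ 1.158, RHS = tan(3) + tan(1) ≈ 1.415 → counterexample
(6, 6): LHS = tan(12) ≈ -0.6359, RHS = 2·tan(6) ≈ -0.582 → counterexample

That makes 3 counterexamples.

Answer: 3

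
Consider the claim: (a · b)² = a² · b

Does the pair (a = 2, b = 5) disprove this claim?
Substituting a = 2, b = 5:
LHS = (2 · 5)² = 100
RHS = 2² · 5 = 20

Since LHS ≠ RHS, this pair disproves the claim.

Answer: Yes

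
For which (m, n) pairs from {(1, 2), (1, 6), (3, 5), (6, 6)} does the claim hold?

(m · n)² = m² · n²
All pairs

Testing each pair:
(1, 2): LHS = 4, RHS = 4 → holds
(1, 6): LHS = 36, RHS = 36 → holds
(3, 5): LHS = 225, RHS = 225 → holds
(6, 6): LHS = 1296, RHS = 1296 → holds

Every pair satisfies the claim.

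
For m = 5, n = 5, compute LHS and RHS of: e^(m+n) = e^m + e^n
LHS = e^(5+5) = e^10 ≈ 22026.5
RHS = e^5 + e^5 = 2·e^5 ≈ 296.8

LHS ≠ RHS (they differ by about 21729.6), so the equation does not hold here.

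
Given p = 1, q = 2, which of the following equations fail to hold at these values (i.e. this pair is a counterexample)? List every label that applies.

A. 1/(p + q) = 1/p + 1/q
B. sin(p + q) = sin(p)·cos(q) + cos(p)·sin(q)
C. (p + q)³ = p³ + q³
A, C

Evaluating each claim at the given values:
A. LHS = 1/3, RHS = 3/2 → fails here (LHS ≠ RHS)
B. LHS = sin(3) ≈ 0.1411, RHS = sin(1)·cos(2) + sin(2)·cos(1) ≈ 0.1411 → holds here (LHS = RHS)
C. LHS = 27, RHS = 9 → fails here (LHS ≠ RHS)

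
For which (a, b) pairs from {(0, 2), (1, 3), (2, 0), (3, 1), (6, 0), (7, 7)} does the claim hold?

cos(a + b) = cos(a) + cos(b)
Testing each pair:
(0, 2): LHS = cos(2) ≈ -0.4161, RHS = cos(2) + 1 ≈ 0.5839 → fails
(1, 3): LHS = cos(4) ≈ -0.6536, RHS = cos(3) + cos(1) ≈ -0.4497 → fails
(2, 0): LHS = cos(2) ≈ -0.4161, RHS = cos(2) + 1 ≈ 0.5839 → fails
(3, 1): LHS = cos(4) ≈ -0.6536, RHS = cos(3) + cos(1) ≈ -0.4497 → fails
(6, 0): LHS = cos(6) ≈ 0.9602, RHS = cos(6) + 1 ≈ 1.96 → fails
(7, 7): LHS = cos(14) ≈ 0.1367, RHS = 2·cos(7) ≈ 1.508 → fails

No pair satisfies the claim.

Answer: None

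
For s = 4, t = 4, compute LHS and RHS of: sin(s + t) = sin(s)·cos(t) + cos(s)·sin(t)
LHS = sin(4 + 4) = sin(8) ≈ 0.9894
RHS = sin(4)·cos(4) + cos(4)·sin(4) = 2·sin(4)·cos(4) ≈ 0.9894

LHS = RHS: the two sides agree.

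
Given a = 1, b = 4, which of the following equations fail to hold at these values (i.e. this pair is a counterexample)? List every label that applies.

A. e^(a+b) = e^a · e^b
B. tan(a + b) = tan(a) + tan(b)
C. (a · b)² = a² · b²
B

Evaluating each claim at the given values:
A. LHS = e^5 ≈ 148.4, RHS = e^5 ≈ 148.4 → holds here (LHS = RHS)
B. LHS = tan(5) ≈ -3.381, RHS = tan(4) + tan(1) ≈ 2.715 → fails here (LHS ≠ RHS)
C. LHS = 16, RHS = 16 → holds here (LHS = RHS)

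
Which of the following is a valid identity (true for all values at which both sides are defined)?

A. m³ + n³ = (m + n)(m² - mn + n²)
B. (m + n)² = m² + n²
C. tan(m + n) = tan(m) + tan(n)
A

A: holds — e.g. at (2, 3), both sides equal 35.
B: fails at (1, 3) — LHS = 16, RHS = 10.
C: fails at (1, 2) — LHS = tan(3) ≈ -0.1425, RHS = tan(2) + tan(1) ≈ -0.6276.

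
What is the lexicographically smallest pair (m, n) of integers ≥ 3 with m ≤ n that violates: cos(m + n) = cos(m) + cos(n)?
Substituting (3, 3) into the claim:
LHS = cos(3 + 3) = cos(6) ≈ 0.9602
RHS = cos(3) + cos(3) = 2·cos(3) ≈ -1.98

Since LHS ≠ RHS, this pair disproves the claim, and no lexicographically smaller pair (m ≤ n, integers ≥ 3) does.

For instance (5, 9) is also a counterexample (LHS = cos(14) ≈ 0.1367, RHS = cos(9) + cos(5) ≈ -0.6275), but it's lexicographically larger.

Answer: (m, n) = (3, 3)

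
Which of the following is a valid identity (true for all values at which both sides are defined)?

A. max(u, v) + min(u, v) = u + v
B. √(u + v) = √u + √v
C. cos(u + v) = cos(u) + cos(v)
A: holds — e.g. at (3, 5), both sides equal 8.
B: fails at (2, 4) — LHS = √(6) ≈ 2.449, RHS = √(2) + 2 ≈ 3.414.
C: fails at (3, 4) — LHS = cos(7) ≈ 0.7539, RHS = cos(3) + cos(4) ≈ -1.644.

Answer: A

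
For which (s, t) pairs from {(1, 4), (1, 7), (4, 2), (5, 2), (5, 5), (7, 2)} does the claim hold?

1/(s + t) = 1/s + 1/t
Testing each pair:
(1, 4): LHS = 1/5, RHS = 5/4 → fails
(1, 7): LHS = 1/8, RHS = 8/7 → fails
(4, 2): LHS = 1/6, RHS = 3/4 → fails
(5, 2): LHS = 1/7, RHS = 7/10 → fails
(5, 5): LHS = 1/10, RHS = 2/5 → fails
(7, 2): LHS = 1/9, RHS = 9/14 → fails

No pair satisfies the claim.

Answer: None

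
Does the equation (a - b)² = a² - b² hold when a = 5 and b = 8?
Substituting a = 5, b = 8:

LHS = (5 - 8)² = 9
RHS = 5² - 8² = -39

LHS ≠ RHS, so the equation does not hold at this point.

Answer: Fails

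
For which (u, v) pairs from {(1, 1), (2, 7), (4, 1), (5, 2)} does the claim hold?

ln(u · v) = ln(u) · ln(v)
(1, 1)

Testing each pair:
(1, 1): LHS = 0, RHS = 0 → holds
(2, 7): LHS = ln(14) ≈ 2.639, RHS = ln(2)·ln(7) ≈ 1.349 → fails
(4, 1): LHS = ln(4) ≈ 1.386, RHS = 0 → fails
(5, 2): LHS = ln(10) ≈ 2.303, RHS = ln(2)·ln(5) ≈ 1.116 → fails

1 of 4 pairs satisfies the claim.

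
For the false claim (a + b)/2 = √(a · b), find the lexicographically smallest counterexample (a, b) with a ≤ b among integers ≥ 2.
(a, b) = (2, 3)

Substituting (2, 3) into the claim:
LHS = (2 + 3)/2 = 5/2
RHS = √(2 · 3) = √(6) ≈ 2.449

Since LHS ≠ RHS, this pair disproves the claim, and no lexicographically smaller pair (a ≤ b, integers ≥ 2) does.

For instance (6, 9) is also a counterexample (LHS = 15/2, RHS = 3·√(6) ≈ 7.348), but it's lexicographically larger.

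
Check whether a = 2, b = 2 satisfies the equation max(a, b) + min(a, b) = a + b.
Holds

Substituting a = 2, b = 2:

LHS = max(2, 2) + min(2, 2) = 4
RHS = 2 + 2 = 4

LHS = RHS, so the equation holds at this point.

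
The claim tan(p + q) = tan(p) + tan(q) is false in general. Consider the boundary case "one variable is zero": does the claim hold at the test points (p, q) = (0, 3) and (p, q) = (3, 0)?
At (0, 3): LHS = tan(3) ≈ -0.1425, RHS = tan(3) ≈ -0.1425 → equal
At (3, 0): LHS = tan(3) ≈ -0.1425, RHS = tan(3) ≈ -0.1425 → equal

So the claim does hold at both of these boundary points, even though it is not an identity.

Answer: Yes, holds at both test points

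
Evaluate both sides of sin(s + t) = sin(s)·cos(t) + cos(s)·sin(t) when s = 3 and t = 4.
LHS = sin(3 + 4) = sin(7) ≈ 0.657
RHS = sin(3)·cos(4) + cos(3)·sin(4) = sin(3)·cos(4) + sin(4)·cos(3) ≈ 0.657

LHS = RHS: the two sides agree.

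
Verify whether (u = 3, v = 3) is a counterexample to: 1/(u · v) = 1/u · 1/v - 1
Yes

Substituting u = 3, v = 3:
LHS = 1/(3 · 3) = 1/9
RHS = 1/3 · 1/3 - 1 = -8/9

Since LHS ≠ RHS, this pair disproves the claim.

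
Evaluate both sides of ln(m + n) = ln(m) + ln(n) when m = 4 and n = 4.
LHS = ln(4 + 4) = ln(8) ≈ 2.079
RHS = ln(4) + ln(4) = 2·ln(4) ≈ 2.773

LHS ≠ RHS (they differ by about 0.6931), so the equation does not hold here.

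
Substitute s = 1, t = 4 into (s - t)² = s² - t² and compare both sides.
LHS = (1 - 4)² = 9
RHS = 1² - 4² = -15

LHS ≠ RHS, so the equation does not hold here.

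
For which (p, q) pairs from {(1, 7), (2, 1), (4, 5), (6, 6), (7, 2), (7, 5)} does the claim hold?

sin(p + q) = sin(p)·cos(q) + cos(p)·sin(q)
Testing each pair:
(1, 7): LHS = sin(8) ≈ 0.9894, RHS = sin(7)·cos(1) + sin(1)·cos(7) ≈ 0.9894 → holds
(2, 1): LHS = sin(3) ≈ 0.1411, RHS = sin(1)·cos(2) + sin(2)·cos(1) ≈ 0.1411 → holds
(4, 5): LHS = sin(9) ≈ 0.4121, RHS = sin(4)·cos(5) + sin(5)·cos(4) ≈ 0.4121 → holds
(6, 6): LHS = sin(12) ≈ -0.5366, RHS = 2·sin(6)·cos(6) ≈ -0.5366 → holds
(7, 2): LHS = sin(9) ≈ 0.4121, RHS = sin(7)·cos(2) + sin(2)·cos(7) ≈ 0.4121 → holds
(7, 5): LHS = sin(12) ≈ -0.5366, RHS = sin(5)·cos(7) + sin(7)·cos(5) ≈ -0.5366 → holds

Every pair satisfies the claim.

Answer: All pairs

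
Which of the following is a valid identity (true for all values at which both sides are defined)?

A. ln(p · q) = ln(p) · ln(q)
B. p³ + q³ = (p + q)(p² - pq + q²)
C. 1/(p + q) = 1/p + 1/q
A: fails at (1, 2) — LHS = ln(2) ≈ 0.6931, RHS = 0.
B: holds — e.g. at (2, 7), both sides equal 351.
C: fails at (4, 6) — LHS = 1/10, RHS = 5/12.

Answer: B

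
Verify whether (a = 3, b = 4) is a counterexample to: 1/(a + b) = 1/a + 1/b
Substituting a = 3, b = 4:
LHS = 1/(3 + 4) = 1/7
RHS = 1/3 + 1/4 = 7/12

Since LHS ≠ RHS, this pair disproves the claim.

Answer: Yes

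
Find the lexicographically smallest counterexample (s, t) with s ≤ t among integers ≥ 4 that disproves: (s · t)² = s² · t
Substituting (4, 4) into the claim:
LHS = (4 · 4)² = 256
RHS = 4² · 4 = 64

Since LHS ≠ RHS, this pair disproves the claim, and no lexicographically smaller pair (s ≤ t, integers ≥ 4) does.

For instance (4, 8) is also a counterexample (LHS = 1024, RHS = 128), but it's lexicographically larger.

Answer: (s, t) = (4, 4)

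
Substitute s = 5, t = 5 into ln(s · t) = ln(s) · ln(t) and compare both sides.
LHS = ln(5 · 5) = ln(25) ≈ 3.219
RHS = ln(5) · ln(5) = ln(5)² ≈ 2.59

LHS ≠ RHS (they differ by about 0.6286), so the equation does not hold here.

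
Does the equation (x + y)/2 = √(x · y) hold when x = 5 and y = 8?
Fails

Substituting x = 5, y = 8:

LHS = (5 + 8)/2 = 13/2
RHS = √(5 · 8) = 2·√(10) ≈ 6.325

LHS ≠ RHS, so the equation does not hold at this point.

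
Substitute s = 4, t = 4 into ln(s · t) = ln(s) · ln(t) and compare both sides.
LHS = ln(4 · 4) = ln(16) ≈ 2.773
RHS = ln(4) · ln(4) = ln(4)² ≈ 1.922

LHS ≠ RHS (they differ by about 0.8508), so the equation does not hold here.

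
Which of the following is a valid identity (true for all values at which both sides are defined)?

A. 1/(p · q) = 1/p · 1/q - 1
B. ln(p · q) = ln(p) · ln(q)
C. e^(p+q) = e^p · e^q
A: fails at (2, 2) — LHS = 1/4, RHS = -3/4.
B: fails at (3, 5) — LHS = ln(15) ≈ 2.708, RHS = ln(3)·ln(5) ≈ 1.768.
C: holds — e.g. at (1, 2), both sides equal e^3 ≈ 20.09.

Answer: C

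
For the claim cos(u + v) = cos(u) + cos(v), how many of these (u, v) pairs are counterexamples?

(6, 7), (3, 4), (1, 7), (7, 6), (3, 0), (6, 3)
6

Testing each pair:
(6, 7): LHS = cos(13) ≈ 0.9074, RHS = cos(7) + cos(6) ≈ 1.714 → counterexample
(3, 4): LHS = cos(7) ≈ 0.7539, RHS = cos(3) + cos(4) ≈ -1.644 → counterexample
(1, 7): LHS = cos(8) ≈ -0.1455, RHS = cos(1) + cos(7) ≈ 1.294 → counterexample
(7, 6): LHS = cos(13) ≈ 0.9074, RHS = cos(7) + cos(6) ≈ 1.714 → counterexample
(3, 0): LHS = cos(3) ≈ -0.99, RHS = cos(3) + 1 ≈ 0.01001 → counterexample
(6, 3): LHS = cos(9) ≈ -0.9111, RHS = cos(3) + cos(6) ≈ -0.02982 → counterexample

That makes 6 counterexamples.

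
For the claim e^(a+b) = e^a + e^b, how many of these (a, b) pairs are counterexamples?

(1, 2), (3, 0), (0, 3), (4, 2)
4

Testing each pair:
(1, 2): LHS = e^3 ≈ 20.09, RHS = e + e^2 ≈ 10.11 → counterexample
(3, 0): LHS = e^3 ≈ 20.09, RHS = 1 + e^3 ≈ 21.09 → counterexample
(0, 3): LHS = e^3 ≈ 20.09, RHS = 1 + e^3 ≈ 21.09 → counterexample
(4, 2): LHS = e^6 ≈ 403.4, RHS = e^2 + e^4 ≈ 61.99 → counterexample

That makes 4 counterexamples.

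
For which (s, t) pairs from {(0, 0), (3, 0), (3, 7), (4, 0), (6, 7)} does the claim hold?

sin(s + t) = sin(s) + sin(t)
(0, 0), (3, 0), (4, 0)

Testing each pair:
(0, 0): LHS = 0, RHS = 0 → holds
(3, 0): LHS = sin(3) ≈ 0.1411, RHS = sin(3) ≈ 0.1411 → holds
(3, 7): LHS = sin(10) ≈ -0.544, RHS = sin(3) + sin(7) ≈ 0.7981 → fails
(4, 0): LHS = sin(4) ≈ -0.7568, RHS = sin(4) ≈ -0.7568 → holds
(6, 7): LHS = sin(13) ≈ 0.4202, RHS = sin(6) + sin(7) ≈ 0.3776 → fails

3 of 5 pairs satisfy the claim.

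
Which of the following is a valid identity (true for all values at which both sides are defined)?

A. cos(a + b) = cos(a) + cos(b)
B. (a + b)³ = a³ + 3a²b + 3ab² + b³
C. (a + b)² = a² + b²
A: fails at (1, 2) — LHS = cos(3) ≈ -0.99, RHS = cos(2) + cos(1) ≈ 0.1242.
B: holds — e.g. at (1, 5), both sides equal 216.
C: fails at (1, 3) — LHS = 16, RHS = 10.

Answer: B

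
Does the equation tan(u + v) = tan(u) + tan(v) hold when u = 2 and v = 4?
Fails

Substituting u = 2, v = 4:

LHS = tan(2 + 4) = tan(6) ≈ -0.291
RHS = tan(2) + tan(4) ≈ -1.027

LHS ≠ RHS, so the equation does not hold at this point.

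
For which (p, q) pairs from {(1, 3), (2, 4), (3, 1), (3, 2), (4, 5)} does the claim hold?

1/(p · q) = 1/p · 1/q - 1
None

Testing each pair:
(1, 3): LHS = 1/3, RHS = -2/3 → fails
(2, 4): LHS = 1/8, RHS = -7/8 → fails
(3, 1): LHS = 1/3, RHS = -2/3 → fails
(3, 2): LHS = 1/6, RHS = -5/6 → fails
(4, 5): LHS = 1/20, RHS = -19/20 → fails

No pair satisfies the claim.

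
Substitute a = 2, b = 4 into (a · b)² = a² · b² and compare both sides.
LHS = (2 · 4)² = 64
RHS = 2² · 4² = 64

LHS = RHS: the two sides agree.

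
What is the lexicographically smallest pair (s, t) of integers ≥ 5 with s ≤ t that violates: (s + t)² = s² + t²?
Substituting (5, 5) into the claim:
LHS = (5 + 5)² = 100
RHS = 5² + 5² = 50

Since LHS ≠ RHS, this pair disproves the claim, and no lexicographically smaller pair (s ≤ t, integers ≥ 5) does.

For instance (6, 7) is also a counterexample (LHS = 169, RHS = 85), but it's lexicographically larger.

Answer: (s, t) = (5, 5)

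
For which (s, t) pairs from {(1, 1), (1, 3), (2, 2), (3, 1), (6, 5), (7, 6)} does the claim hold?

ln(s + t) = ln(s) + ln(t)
Testing each pair:
(1, 1): LHS = ln(2) ≈ 0.6931, RHS = 0 → fails
(1, 3): LHS = ln(4) ≈ 1.386, RHS = ln(3) ≈ 1.099 → fails
(2, 2): LHS = ln(4) ≈ 1.386, RHS = 2·ln(2) ≈ 1.386 → holds
(3, 1): LHS = ln(4) ≈ 1.386, RHS = ln(3) ≈ 1.099 → fails
(6, 5): LHS = ln(11) ≈ 2.398, RHS = ln(5) + ln(6) ≈ 3.401 → fails
(7, 6): LHS = ln(13) ≈ 2.565, RHS = ln(6) + ln(7) ≈ 3.738 → fails

1 of 6 pairs satisfies the claim.

Answer: (2, 2)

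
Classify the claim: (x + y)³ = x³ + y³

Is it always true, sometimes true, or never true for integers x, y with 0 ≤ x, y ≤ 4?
Sometimes true

It holds at (x, y) = (2, 0) (both sides equal 8), but fails at (x, y) = (1, 1) (LHS = 8, RHS = 2).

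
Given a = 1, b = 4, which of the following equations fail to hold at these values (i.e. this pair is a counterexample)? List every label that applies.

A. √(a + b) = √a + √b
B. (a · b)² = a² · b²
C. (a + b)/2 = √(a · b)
Evaluating each claim at the given values:
A. LHS = √(5) ≈ 2.236, RHS = 3 → fails here (LHS ≠ RHS)
B. LHS = 16, RHS = 16 → holds here (LHS = RHS)
C. LHS = 5/2, RHS = 2 → fails here (LHS ≠ RHS)

Answer: A, C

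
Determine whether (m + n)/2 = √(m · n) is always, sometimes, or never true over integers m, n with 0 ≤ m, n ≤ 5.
It holds at (m, n) = (3, 3) (both sides equal 3), but fails at (m, n) = (0, 1) (LHS = 1/2, RHS = 0).

Answer: Sometimes true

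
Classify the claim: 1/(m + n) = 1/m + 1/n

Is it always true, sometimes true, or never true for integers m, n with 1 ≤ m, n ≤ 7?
The claim fails for every pair in the range. For instance at (m, n) = (1, 6): LHS = 1/7, RHS = 7/6.

Answer: Never true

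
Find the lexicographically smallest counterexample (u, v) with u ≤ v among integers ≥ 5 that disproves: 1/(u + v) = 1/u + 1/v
Substituting (5, 5) into the claim:
LHS = 1/(5 + 5) = 1/10
RHS = 1/5 + 1/5 = 2/5

Since LHS ≠ RHS, this pair disproves the claim, and no lexicographically smaller pair (u ≤ v, integers ≥ 5) does.

For instance (9, 10) is also a counterexample (LHS = 1/19, RHS = 19/90), but it's lexicographically larger.

Answer: (u, v) = (5, 5)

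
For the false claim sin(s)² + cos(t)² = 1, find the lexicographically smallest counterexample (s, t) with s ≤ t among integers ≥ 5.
At (5, 5): both sides equal 1, so it holds there.

Substituting (5, 6) into the claim:
LHS = sin(5)² + cos(6)² ≈ 1.841
RHS = 1

Since LHS ≠ RHS, this pair disproves the claim, and no lexicographically smaller pair (s ≤ t, integers ≥ 5) does.

For instance (10, 11) is also a counterexample (LHS = cos(11)² + sin(10)² ≈ 0.296, RHS = 1), but it's lexicographically larger.

Answer: (s, t) = (5, 6)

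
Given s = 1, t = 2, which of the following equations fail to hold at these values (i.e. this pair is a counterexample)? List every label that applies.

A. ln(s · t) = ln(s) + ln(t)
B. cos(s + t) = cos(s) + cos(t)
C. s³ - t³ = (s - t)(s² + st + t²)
Evaluating each claim at the given values:
A. LHS = ln(2) ≈ 0.6931, RHS = ln(2) ≈ 0.6931 → holds here (LHS = RHS)
B. LHS = cos(3) ≈ -0.99, RHS = cos(2) + cos(1) ≈ 0.1242 → fails here (LHS ≠ RHS)
C. LHS = -7, RHS = -7 → holds here (LHS = RHS)

Answer: B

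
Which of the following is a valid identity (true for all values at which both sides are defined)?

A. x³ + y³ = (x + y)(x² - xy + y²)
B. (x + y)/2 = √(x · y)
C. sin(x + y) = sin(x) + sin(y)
A

A: holds — e.g. at (3, 7), both sides equal 370.
B: fails at (2, 5) — LHS = 7/2, RHS = √(10) ≈ 3.162.
C: fails at (2, 4) — LHS = sin(6) ≈ -0.2794, RHS = sin(4) + sin(2) ≈ 0.1525.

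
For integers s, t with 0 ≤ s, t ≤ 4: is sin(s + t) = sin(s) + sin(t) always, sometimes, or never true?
It holds at (s, t) = (4, 0) (both sides equal sin(4) ≈ -0.7568), but fails at (s, t) = (4, 2) (LHS = sin(6) ≈ -0.2794, RHS = sin(4) + sin(2) ≈ 0.1525).

Answer: Sometimes true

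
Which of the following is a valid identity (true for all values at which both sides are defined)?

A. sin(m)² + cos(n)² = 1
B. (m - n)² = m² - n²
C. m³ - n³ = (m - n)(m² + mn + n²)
C

A: fails at (2, 7) — LHS = cos(7)² + sin(2)² ≈ 1.395, RHS = 1.
B: fails at (4, 5) — LHS = 1, RHS = -9.
C: holds — e.g. at (1, 2), both sides equal -7.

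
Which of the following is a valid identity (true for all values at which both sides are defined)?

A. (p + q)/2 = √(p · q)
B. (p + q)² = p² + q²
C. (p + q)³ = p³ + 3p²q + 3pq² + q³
A: fails at (0, 1) — LHS = 1/2, RHS = 0.
B: fails at (3, 4) — LHS = 49, RHS = 25.
C: holds — e.g. at (6, 7), both sides equal 2197.

Answer: C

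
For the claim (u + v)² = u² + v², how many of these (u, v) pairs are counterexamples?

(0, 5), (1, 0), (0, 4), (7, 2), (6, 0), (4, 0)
Testing each pair:
(0, 5): LHS = 25, RHS = 25 → satisfies claim
(1, 0): LHS = 1, RHS = 1 → satisfies claim
(0, 4): LHS = 16, RHS = 16 → satisfies claim
(7, 2): LHS = 81, RHS = 53 → counterexample
(6, 0): LHS = 36, RHS = 36 → satisfies claim
(4, 0): LHS = 16, RHS = 16 → satisfies claim

That makes 1 counterexample.

Answer: 1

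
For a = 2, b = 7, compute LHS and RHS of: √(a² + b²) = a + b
LHS = √(2² + 7²) = √(53) ≈ 7.28
RHS = 2 + 7 = 9

LHS ≠ RHS (they differ by about 1.72), so the equation does not hold here.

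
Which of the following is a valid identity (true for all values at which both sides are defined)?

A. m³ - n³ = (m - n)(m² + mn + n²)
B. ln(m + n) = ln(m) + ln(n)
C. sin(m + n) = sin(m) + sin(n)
A

A: holds — e.g. at (2, 2), both sides equal 0.
B: fails at (2, 7) — LHS = ln(9) ≈ 2.197, RHS = ln(2) + ln(7) ≈ 2.639.
C: fails at (5, 5) — LHS = sin(10) ≈ -0.544, RHS = 2·sin(5) ≈ -1.918.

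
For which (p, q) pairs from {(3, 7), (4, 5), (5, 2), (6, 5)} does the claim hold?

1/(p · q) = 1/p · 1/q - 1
None

Testing each pair:
(3, 7): LHS = 1/21, RHS = -20/21 → fails
(4, 5): LHS = 1/20, RHS = -19/20 → fails
(5, 2): LHS = 1/10, RHS = -9/10 → fails
(6, 5): LHS = 1/30, RHS = -29/30 → fails

No pair satisfies the claim.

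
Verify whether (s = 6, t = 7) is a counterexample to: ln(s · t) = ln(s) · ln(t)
Yes

Substituting s = 6, t = 7:
LHS = ln(6 · 7) = ln(42) ≈ 3.738
RHS = ln(6) · ln(7) ≈ 3.487

Since LHS ≠ RHS, this pair disproves the claim.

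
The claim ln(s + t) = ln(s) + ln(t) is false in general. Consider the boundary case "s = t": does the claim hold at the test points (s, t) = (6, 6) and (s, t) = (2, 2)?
Only at (2, 2)

At (6, 6): LHS = ln(12) ≈ 2.485 ≠ RHS = 2·ln(6) ≈ 3.584
At (2, 2): LHS = ln(4) ≈ 1.386, RHS = 2·ln(2) ≈ 1.386 → equal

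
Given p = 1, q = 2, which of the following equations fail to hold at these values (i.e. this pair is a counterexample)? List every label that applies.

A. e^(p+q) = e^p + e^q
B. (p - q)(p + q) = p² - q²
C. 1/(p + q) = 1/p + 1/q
Evaluating each claim at the given values:
A. LHS = e^3 ≈ 20.09, RHS = e + e^2 ≈ 10.11 → fails here (LHS ≠ RHS)
B. LHS = -3, RHS = -3 → holds here (LHS = RHS)
C. LHS = 1/3, RHS = 3/2 → fails here (LHS ≠ RHS)

Answer: A, C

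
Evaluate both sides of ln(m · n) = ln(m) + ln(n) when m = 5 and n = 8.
LHS = ln(5 · 8) = ln(40) ≈ 3.689
RHS = ln(5) + ln(8) ≈ 3.689

LHS = RHS: the two sides agree.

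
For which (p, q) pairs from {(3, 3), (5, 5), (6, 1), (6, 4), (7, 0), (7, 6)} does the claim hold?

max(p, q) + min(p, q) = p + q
All pairs

Testing each pair:
(3, 3): LHS = 6, RHS = 6 → holds
(5, 5): LHS = 10, RHS = 10 → holds
(6, 1): LHS = 7, RHS = 7 → holds
(6, 4): LHS = 10, RHS = 10 → holds
(7, 0): LHS = 7, RHS = 7 → holds
(7, 6): LHS = 13, RHS = 13 → holds

Every pair satisfies the claim.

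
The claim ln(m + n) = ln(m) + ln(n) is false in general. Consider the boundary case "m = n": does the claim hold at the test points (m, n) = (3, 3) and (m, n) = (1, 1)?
At (3, 3): LHS = ln(6) ≈ 1.792 ≠ RHS = 2·ln(3) ≈ 2.197
At (1, 1): LHS = ln(2) ≈ 0.6931 ≠ RHS = 0

Answer: No, fails at both test points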